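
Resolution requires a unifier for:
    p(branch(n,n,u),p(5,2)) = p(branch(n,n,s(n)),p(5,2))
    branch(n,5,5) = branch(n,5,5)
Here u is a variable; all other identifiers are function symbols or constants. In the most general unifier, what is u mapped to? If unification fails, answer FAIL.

Decompose p/2: branch(n,n,u) = branch(n,n,s(n)),  p(5,2) = p(5,2).
Decompose branch/3: n = n,  n = n,  u = s(n).
Delete trivial equation n = n.
Delete trivial equation n = n.
Bind u := s(n); no other remaining equation mentions u.
Delete trivial equation p(5,2) = p(5,2).
Delete trivial equation branch(n,5,5) = branch(n,5,5).
MGU = { u ↦ s(n) }, so u ↦ s(n).

s(n)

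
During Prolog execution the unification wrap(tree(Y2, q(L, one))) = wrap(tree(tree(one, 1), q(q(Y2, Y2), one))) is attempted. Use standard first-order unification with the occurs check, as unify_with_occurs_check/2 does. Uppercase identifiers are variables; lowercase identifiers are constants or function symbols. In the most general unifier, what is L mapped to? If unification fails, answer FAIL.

Decompose wrap/1: tree(Y2, q(L, one)) = tree(tree(one, 1), q(q(Y2, Y2), one)).
Decompose tree/2: Y2 = tree(one, 1),  q(L, one) = q(q(Y2, Y2), one).
Bind Y2 := tree(one, 1); substituting into the remaining equation gives: q(L, one) = q(q(tree(one, 1), tree(one, 1)), one).
Decompose q/2: L = q(tree(one, 1), tree(one, 1)),  one = one.
Bind L := q(tree(one, 1), tree(one, 1)); no other remaining equation mentions L.
Delete trivial equation one = one.
MGU = { Y2 ↦ tree(one, 1), L ↦ q(tree(one, 1), tree(one, 1)) }, so L ↦ q(tree(one, 1), tree(one, 1)).

q(tree(one, 1), tree(one, 1))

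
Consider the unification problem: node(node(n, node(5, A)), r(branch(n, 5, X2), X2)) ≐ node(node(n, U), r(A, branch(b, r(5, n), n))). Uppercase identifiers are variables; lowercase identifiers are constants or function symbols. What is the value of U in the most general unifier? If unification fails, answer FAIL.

node(5, branch(n, 5, branch(b, r(5, n), n)))

Decompose node/2: node(n, node(5, A)) ≐ node(n, U),  r(branch(n, 5, X2), X2) ≐ r(A, branch(b, r(5, n), n)).
Decompose node/2: n ≐ n,  node(5, A) ≐ U.
Delete trivial equation n ≐ n.
Bind U := node(5, A); no other remaining equation mentions U.
Decompose r/2: branch(n, 5, X2) ≐ A,  X2 ≐ branch(b, r(5, n), n).
Bind A := branch(n, 5, X2); no other remaining equation mentions A. Substituting into the earlier binding gives U := node(5, branch(n, 5, X2)).
Bind X2 := branch(b, r(5, n), n). Substituting into the earlier bindings gives U := node(5, branch(n, 5, branch(b, r(5, n), n))), A := branch(n, 5, branch(b, r(5, n), n)).
MGU = { U := node(5, branch(n, 5, branch(b, r(5, n), n))), A := branch(n, 5, branch(b, r(5, n), n)), X2 := branch(b, r(5, n), n) }, so U := node(5, branch(n, 5, branch(b, r(5, n), n))).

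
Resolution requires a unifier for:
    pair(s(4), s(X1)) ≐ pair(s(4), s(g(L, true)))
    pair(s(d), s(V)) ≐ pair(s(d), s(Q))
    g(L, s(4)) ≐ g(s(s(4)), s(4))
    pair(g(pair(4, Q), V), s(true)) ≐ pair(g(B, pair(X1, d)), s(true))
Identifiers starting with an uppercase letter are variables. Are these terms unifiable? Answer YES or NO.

Decompose pair/2: s(4) ≐ s(4),  s(X1) ≐ s(g(L, true)).
Delete trivial equation s(4) ≐ s(4).
Decompose s/1: X1 ≐ g(L, true).
Bind X1 := g(L, true); substituting into the one remaining equation that mentions X1 gives: pair(g(pair(4, Q), V), s(true)) ≐ pair(g(B, pair(g(L, true), d)), s(true)).
Decompose pair/2: s(d) ≐ s(d),  s(V) ≐ s(Q).
Delete trivial equation s(d) ≐ s(d).
Decompose s/1: V ≐ Q.
Bind V := Q; substituting into the one remaining equation that mentions V gives: pair(g(pair(4, Q), Q), s(true)) ≐ pair(g(B, pair(g(L, true), d)), s(true)).
Decompose g/2: L ≐ s(s(4)),  s(4) ≐ s(4).
Bind L := s(s(4)); substituting into the one remaining equation that mentions L gives: pair(g(pair(4, Q), Q), s(true)) ≐ pair(g(B, pair(g(s(s(4)), true), d)), s(true)). Substituting into the earlier binding gives X1 := g(s(s(4)), true).
Delete trivial equation s(4) ≐ s(4).
Decompose pair/2: g(pair(4, Q), Q) ≐ g(B, pair(g(s(s(4)), true), d)),  s(true) ≐ s(true).
Decompose g/2: pair(4, Q) ≐ B,  Q ≐ pair(g(s(s(4)), true), d).
Bind B := pair(4, Q); no other remaining equation mentions B.
Bind Q := pair(g(s(s(4)), true), d); no other remaining equation mentions Q. Substituting into the earlier bindings gives V := pair(g(s(s(4)), true), d), B := pair(4, pair(g(s(s(4)), true), d)).
Delete trivial equation s(true) ≐ s(true).
No equations remain and no clash or occurs-check failure arose, so a unifier exists.

YES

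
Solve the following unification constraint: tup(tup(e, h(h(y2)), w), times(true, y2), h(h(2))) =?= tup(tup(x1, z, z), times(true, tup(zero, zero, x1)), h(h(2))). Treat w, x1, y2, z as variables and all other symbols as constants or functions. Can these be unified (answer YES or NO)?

YES

Decompose tup/3: tup(e, h(h(y2)), w) =?= tup(x1, z, z),  times(true, y2) =?= times(true, tup(zero, zero, x1)),  h(h(2)) =?= h(h(2)).
Decompose tup/3: e =?= x1,  h(h(y2)) =?= z,  w =?= z.
Bind x1 := e; substituting into the one remaining equation that mentions x1 gives: times(true, y2) =?= times(true, tup(zero, zero, e)).
Bind z := h(h(y2)); substituting into the one remaining equation that mentions z gives: w =?= h(h(y2)).
Bind w := h(h(y2)); no other remaining equation mentions w.
Decompose times/2: true =?= true,  y2 =?= tup(zero, zero, e).
Delete trivial equation true =?= true.
Bind y2 := tup(zero, zero, e); no other remaining equation mentions y2. Substituting into the earlier bindings gives z := h(h(tup(zero, zero, e))), w := h(h(tup(zero, zero, e))).
Delete trivial equation h(h(2)) =?= h(h(2)).
No equations remain and no clash or occurs-check failure arose, so a unifier exists.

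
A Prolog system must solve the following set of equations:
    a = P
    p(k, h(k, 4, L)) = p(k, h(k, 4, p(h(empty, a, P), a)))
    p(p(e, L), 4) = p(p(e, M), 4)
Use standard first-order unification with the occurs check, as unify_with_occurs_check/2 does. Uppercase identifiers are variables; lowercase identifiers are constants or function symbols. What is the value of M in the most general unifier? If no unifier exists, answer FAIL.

Bind P := a; substituting into the one remaining equation that mentions P gives: p(k, h(k, 4, L)) = p(k, h(k, 4, p(h(empty, a, a), a))).
Decompose p/2: k = k,  h(k, 4, L) = h(k, 4, p(h(empty, a, a), a)).
Delete trivial equation k = k.
Decompose h/3: k = k,  4 = 4,  L = p(h(empty, a, a), a).
Delete trivial equation k = k.
Delete trivial equation 4 = 4.
Bind L := p(h(empty, a, a), a); substituting into the remaining equation gives: p(p(e, p(h(empty, a, a), a)), 4) = p(p(e, M), 4).
Decompose p/2: p(e, p(h(empty, a, a), a)) = p(e, M),  4 = 4.
Decompose p/2: e = e,  p(h(empty, a, a), a) = M.
Delete trivial equation e = e.
Bind M := p(h(empty, a, a), a); no other remaining equation mentions M.
Delete trivial equation 4 = 4.
MGU = { P -> a, L -> p(h(empty, a, a), a), M -> p(h(empty, a, a), a) }, so M -> p(h(empty, a, a), a).

p(h(empty, a, a), a)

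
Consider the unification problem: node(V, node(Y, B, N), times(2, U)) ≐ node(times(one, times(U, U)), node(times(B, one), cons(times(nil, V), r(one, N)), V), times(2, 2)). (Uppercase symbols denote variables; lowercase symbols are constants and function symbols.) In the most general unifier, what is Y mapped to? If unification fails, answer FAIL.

times(cons(times(nil, times(one, times(2, 2))), r(one, times(one, times(2, 2)))), one)

Decompose node/3: V ≐ times(one, times(U, U)),  node(Y, B, N) ≐ node(times(B, one), cons(times(nil, V), r(one, N)), V),  times(2, U) ≐ times(2, 2).
Bind V := times(one, times(U, U)); substituting into the one remaining equation that mentions V gives: node(Y, B, N) ≐ node(times(B, one), cons(times(nil, times(one, times(U, U))), r(one, N)), times(one, times(U, U))).
Decompose node/3: Y ≐ times(B, one),  B ≐ cons(times(nil, times(one, times(U, U))), r(one, N)),  N ≐ times(one, times(U, U)).
Bind Y := times(B, one); no other remaining equation mentions Y.
Bind B := cons(times(nil, times(one, times(U, U))), r(one, N)); no other remaining equation mentions B. Substituting into the earlier binding gives Y := times(cons(times(nil, times(one, times(U, U))), r(one, N)), one).
Bind N := times(one, times(U, U)); no other remaining equation mentions N. Substituting into the earlier bindings gives Y := times(cons(times(nil, times(one, times(U, U))), r(one, times(one, times(U, U)))), one), B := cons(times(nil, times(one, times(U, U))), r(one, times(one, times(U, U)))).
Decompose times/2: 2 ≐ 2,  U ≐ 2.
Delete trivial equation 2 ≐ 2.
Bind U := 2. Substituting into the earlier bindings gives V := times(one, times(2, 2)), Y := times(cons(times(nil, times(one, times(2, 2))), r(one, times(one, times(2, 2)))), one), B := cons(times(nil, times(one, times(2, 2))), r(one, times(one, times(2, 2)))), N := times(one, times(2, 2)).
MGU = { V -> times(one, times(2, 2)), Y -> times(cons(times(nil, times(one, times(2, 2))), r(one, times(one, times(2, 2)))), one), B -> cons(times(nil, times(one, times(2, 2))), r(one, times(one, times(2, 2)))), N -> times(one, times(2, 2)), U -> 2 }, so Y -> times(cons(times(nil, times(one, times(2, 2))), r(one, times(one, times(2, 2)))), one).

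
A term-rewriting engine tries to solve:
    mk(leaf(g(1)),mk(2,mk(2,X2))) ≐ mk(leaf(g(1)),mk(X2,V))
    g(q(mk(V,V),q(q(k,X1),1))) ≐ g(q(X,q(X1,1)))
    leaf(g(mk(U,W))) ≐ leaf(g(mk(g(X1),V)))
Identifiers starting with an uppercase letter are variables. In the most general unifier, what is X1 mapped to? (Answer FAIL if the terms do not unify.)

FAIL

Decompose mk/2: leaf(g(1)) ≐ leaf(g(1)),  mk(2,mk(2,X2)) ≐ mk(X2,V).
Delete trivial equation leaf(g(1)) ≐ leaf(g(1)).
Decompose mk/2: 2 ≐ X2,  mk(2,X2) ≐ V.
Bind X2 := 2; substituting into the one remaining equation that mentions X2 gives: mk(2,2) ≐ V.
Bind V := mk(2,2); substituting into the remaining equations gives: g(q(mk(mk(2,2),mk(2,2)),q(q(k,X1),1))) ≐ g(q(X,q(X1,1))),  leaf(g(mk(U,W))) ≐ leaf(g(mk(g(X1),mk(2,2)))).
Decompose g/1: q(mk(mk(2,2),mk(2,2)),q(q(k,X1),1)) ≐ q(X,q(X1,1)).
Decompose q/2: mk(mk(2,2),mk(2,2)) ≐ X,  q(q(k,X1),1) ≐ q(X1,1).
Bind X := mk(mk(2,2),mk(2,2)); no other remaining equation mentions X.
Decompose q/2: q(k,X1) ≐ X1,  1 ≐ 1.
Occurs check fails: X1 occurs in q(k,X1); the equation X1 ≐ q(k,X1) has no finite solution.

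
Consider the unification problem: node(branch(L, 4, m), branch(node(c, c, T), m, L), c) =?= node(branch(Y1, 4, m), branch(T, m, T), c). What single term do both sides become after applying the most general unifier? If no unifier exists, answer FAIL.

FAIL

Decompose node/3: branch(L, 4, m) =?= branch(Y1, 4, m),  branch(node(c, c, T), m, L) =?= branch(T, m, T),  c =?= c.
Decompose branch/3: L =?= Y1,  4 =?= 4,  m =?= m.
Bind L := Y1; substituting into the one remaining equation that mentions L gives: branch(node(c, c, T), m, Y1) =?= branch(T, m, T).
Delete trivial equation 4 =?= 4.
Delete trivial equation m =?= m.
Decompose branch/3: node(c, c, T) =?= T,  m =?= m,  Y1 =?= T.
Occurs check fails: T occurs in node(c, c, T); the equation T =?= node(c, c, T) has no finite solution.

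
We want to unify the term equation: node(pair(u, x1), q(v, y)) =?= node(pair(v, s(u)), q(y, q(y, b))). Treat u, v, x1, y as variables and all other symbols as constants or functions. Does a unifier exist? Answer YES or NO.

Decompose node/2: pair(u, x1) =?= pair(v, s(u)),  q(v, y) =?= q(y, q(y, b)).
Decompose pair/2: u =?= v,  x1 =?= s(u).
Bind u := v; substituting into the one remaining equation that mentions u gives: x1 =?= s(v).
Bind x1 := s(v); no other remaining equation mentions x1.
Decompose q/2: v =?= y,  y =?= q(y, b).
Bind v := y; no other remaining equation mentions v. Substituting into the earlier bindings gives u := y, x1 := s(y).
Occurs check fails: y occurs in q(y, b); the equation y =?= q(y, b) has no finite solution.

NO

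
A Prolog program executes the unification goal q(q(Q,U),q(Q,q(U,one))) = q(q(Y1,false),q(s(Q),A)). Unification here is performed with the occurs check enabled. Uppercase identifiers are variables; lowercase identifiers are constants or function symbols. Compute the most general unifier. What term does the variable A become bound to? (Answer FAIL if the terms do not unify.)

Decompose q/2: q(Q,U) = q(Y1,false),  q(Q,q(U,one)) = q(s(Q),A).
Decompose q/2: Q = Y1,  U = false.
Bind Q := Y1; substituting into the one remaining equation that mentions Q gives: q(Y1,q(U,one)) = q(s(Y1),A).
Bind U := false; substituting into the remaining equation gives: q(Y1,q(false,one)) = q(s(Y1),A).
Decompose q/2: Y1 = s(Y1),  q(false,one) = A.
Occurs check fails: Y1 occurs in s(Y1); the equation Y1 = s(Y1) has no finite solution.

FAIL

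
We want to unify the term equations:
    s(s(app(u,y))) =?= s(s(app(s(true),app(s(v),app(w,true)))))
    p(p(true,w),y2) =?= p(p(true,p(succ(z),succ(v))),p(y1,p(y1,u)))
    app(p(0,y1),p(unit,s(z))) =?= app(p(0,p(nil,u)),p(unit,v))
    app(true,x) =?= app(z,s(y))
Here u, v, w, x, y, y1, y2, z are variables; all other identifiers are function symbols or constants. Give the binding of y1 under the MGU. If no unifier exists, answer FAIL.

p(nil,s(true))

Decompose s/1: s(app(u,y)) =?= s(app(s(true),app(s(v),app(w,true)))).
Decompose s/1: app(u,y) =?= app(s(true),app(s(v),app(w,true))).
Decompose app/2: u =?= s(true),  y =?= app(s(v),app(w,true)).
Bind u := s(true); substituting into the 2 remaining equations that mention u gives: p(p(true,w),y2) =?= p(p(true,p(succ(z),succ(v))),p(y1,p(y1,s(true)))),  app(p(0,y1),p(unit,s(z))) =?= app(p(0,p(nil,s(true))),p(unit,v)).
Bind y := app(s(v),app(w,true)); substituting into the one remaining equation that mentions y gives: app(true,x) =?= app(z,s(app(s(v),app(w,true)))).
Decompose p/2: p(true,w) =?= p(true,p(succ(z),succ(v))),  y2 =?= p(y1,p(y1,s(true))).
Decompose p/2: true =?= true,  w =?= p(succ(z),succ(v)).
Delete trivial equation true =?= true.
Bind w := p(succ(z),succ(v)); substituting into the one remaining equation that mentions w gives: app(true,x) =?= app(z,s(app(s(v),app(p(succ(z),succ(v)),true)))). Substituting into the earlier binding gives y := app(s(v),app(p(succ(z),succ(v)),true)).
Bind y2 := p(y1,p(y1,s(true))); no other remaining equation mentions y2.
Decompose app/2: p(0,y1) =?= p(0,p(nil,s(true))),  p(unit,s(z)) =?= p(unit,v).
Decompose p/2: 0 =?= 0,  y1 =?= p(nil,s(true)).
Delete trivial equation 0 =?= 0.
Bind y1 := p(nil,s(true)); no other remaining equation mentions y1. Substituting into the earlier binding gives y2 := p(p(nil,s(true)),p(p(nil,s(true)),s(true))).
Decompose p/2: unit =?= unit,  s(z) =?= v.
Delete trivial equation unit =?= unit.
Bind v := s(z); substituting into the remaining equation gives: app(true,x) =?= app(z,s(app(s(s(z)),app(p(succ(z),succ(s(z))),true)))). Substituting into the earlier bindings gives y := app(s(s(z)),app(p(succ(z),succ(s(z))),true)), w := p(succ(z),succ(s(z))).
Decompose app/2: true =?= z,  x =?= s(app(s(s(z)),app(p(succ(z),succ(s(z))),true))).
Bind z := true; substituting into the remaining equation gives: x =?= s(app(s(s(true)),app(p(succ(true),succ(s(true))),true))). Substituting into the earlier bindings gives y := app(s(s(true)),app(p(succ(true),succ(s(true))),true)), w := p(succ(true),succ(s(true))), v := s(true).
Bind x := s(app(s(s(true)),app(p(succ(true),succ(s(true))),true))).
MGU = { u -> s(true), y -> app(s(s(true)),app(p(succ(true),succ(s(true))),true)), w -> p(succ(true),succ(s(true))), y2 -> p(p(nil,s(true)),p(p(nil,s(true)),s(true))), y1 -> p(nil,s(true)), v -> s(true), z -> true, x -> s(app(s(s(true)),app(p(succ(true),succ(s(true))),true))) }, so y1 -> p(nil,s(true)).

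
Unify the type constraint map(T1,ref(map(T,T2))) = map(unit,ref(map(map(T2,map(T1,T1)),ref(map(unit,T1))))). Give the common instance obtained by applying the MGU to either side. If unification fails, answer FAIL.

map(unit,ref(map(map(ref(map(unit,unit)),map(unit,unit)),ref(map(unit,unit)))))

Decompose map/2: T1 = unit,  ref(map(T,T2)) = ref(map(map(T2,map(T1,T1)),ref(map(unit,T1)))).
Bind T1 := unit; substituting into the remaining equation gives: ref(map(T,T2)) = ref(map(map(T2,map(unit,unit)),ref(map(unit,unit)))).
Decompose ref/1: map(T,T2) = map(map(T2,map(unit,unit)),ref(map(unit,unit))).
Decompose map/2: T = map(T2,map(unit,unit)),  T2 = ref(map(unit,unit)).
Bind T := map(T2,map(unit,unit)); no other remaining equation mentions T.
Bind T2 := ref(map(unit,unit)). Substituting into the earlier binding gives T := map(ref(map(unit,unit)),map(unit,unit)).
Applying the MGU to either side gives map(unit,ref(map(map(ref(map(unit,unit)),map(unit,unit)),ref(map(unit,unit))))).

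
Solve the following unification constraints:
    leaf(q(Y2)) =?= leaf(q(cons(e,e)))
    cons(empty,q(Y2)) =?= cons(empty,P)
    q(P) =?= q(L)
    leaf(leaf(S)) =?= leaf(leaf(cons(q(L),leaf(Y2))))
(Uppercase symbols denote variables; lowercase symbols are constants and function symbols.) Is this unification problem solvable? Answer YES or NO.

YES

Decompose leaf/1: q(Y2) =?= q(cons(e,e)).
Decompose q/1: Y2 =?= cons(e,e).
Bind Y2 := cons(e,e); substituting into the 2 remaining equations that mention Y2 gives: cons(empty,q(cons(e,e))) =?= cons(empty,P),  leaf(leaf(S)) =?= leaf(leaf(cons(q(L),leaf(cons(e,e))))).
Decompose cons/2: empty =?= empty,  q(cons(e,e)) =?= P.
Delete trivial equation empty =?= empty.
Bind P := q(cons(e,e)); substituting into the one remaining equation that mentions P gives: q(q(cons(e,e))) =?= q(L).
Decompose q/1: q(cons(e,e)) =?= L.
Bind L := q(cons(e,e)); substituting into the remaining equation gives: leaf(leaf(S)) =?= leaf(leaf(cons(q(q(cons(e,e))),leaf(cons(e,e))))).
Decompose leaf/1: leaf(S) =?= leaf(cons(q(q(cons(e,e))),leaf(cons(e,e)))).
Decompose leaf/1: S =?= cons(q(q(cons(e,e))),leaf(cons(e,e))).
Bind S := cons(q(q(cons(e,e))),leaf(cons(e,e))).
No equations remain and no clash or occurs-check failure arose, so a unifier exists.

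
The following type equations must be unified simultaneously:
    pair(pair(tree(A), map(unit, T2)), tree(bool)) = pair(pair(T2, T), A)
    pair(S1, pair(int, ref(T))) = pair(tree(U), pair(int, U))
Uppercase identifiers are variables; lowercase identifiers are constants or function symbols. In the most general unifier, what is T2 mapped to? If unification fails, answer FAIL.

Decompose pair/2: pair(tree(A), map(unit, T2)) = pair(T2, T),  tree(bool) = A.
Decompose pair/2: tree(A) = T2,  map(unit, T2) = T.
Bind T2 := tree(A); substituting into the one remaining equation that mentions T2 gives: map(unit, tree(A)) = T.
Bind T := map(unit, tree(A)); substituting into the one remaining equation that mentions T gives: pair(S1, pair(int, ref(map(unit, tree(A))))) = pair(tree(U), pair(int, U)).
Bind A := tree(bool); substituting into the remaining equation gives: pair(S1, pair(int, ref(map(unit, tree(tree(bool)))))) = pair(tree(U), pair(int, U)). Substituting into the earlier bindings gives T2 := tree(tree(bool)), T := map(unit, tree(tree(bool))).
Decompose pair/2: S1 = tree(U),  pair(int, ref(map(unit, tree(tree(bool))))) = pair(int, U).
Bind S1 := tree(U); no other remaining equation mentions S1.
Decompose pair/2: int = int,  ref(map(unit, tree(tree(bool)))) = U.
Delete trivial equation int = int.
Bind U := ref(map(unit, tree(tree(bool)))). Substituting into the earlier binding gives S1 := tree(ref(map(unit, tree(tree(bool))))).
MGU = { T2 := tree(tree(bool)), T := map(unit, tree(tree(bool))), A := tree(bool), S1 := tree(ref(map(unit, tree(tree(bool))))), U := ref(map(unit, tree(tree(bool)))) }, so T2 := tree(tree(bool)).

tree(tree(bool))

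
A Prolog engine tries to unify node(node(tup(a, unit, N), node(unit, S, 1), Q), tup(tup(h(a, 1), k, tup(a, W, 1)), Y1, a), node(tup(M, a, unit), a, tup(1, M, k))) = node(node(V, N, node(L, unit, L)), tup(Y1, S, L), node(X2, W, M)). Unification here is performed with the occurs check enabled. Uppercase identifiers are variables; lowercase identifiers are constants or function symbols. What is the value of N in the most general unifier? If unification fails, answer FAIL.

FAIL

Decompose node/3: node(tup(a, unit, N), node(unit, S, 1), Q) = node(V, N, node(L, unit, L)),  tup(tup(h(a, 1), k, tup(a, W, 1)), Y1, a) = tup(Y1, S, L),  node(tup(M, a, unit), a, tup(1, M, k)) = node(X2, W, M).
Decompose node/3: tup(a, unit, N) = V,  node(unit, S, 1) = N,  Q = node(L, unit, L).
Bind V := tup(a, unit, N); no other remaining equation mentions V.
Bind N := node(unit, S, 1); no other remaining equation mentions N. Substituting into the earlier binding gives V := tup(a, unit, node(unit, S, 1)).
Bind Q := node(L, unit, L); no other remaining equation mentions Q.
Decompose tup/3: tup(h(a, 1), k, tup(a, W, 1)) = Y1,  Y1 = S,  a = L.
Bind Y1 := tup(h(a, 1), k, tup(a, W, 1)); substituting into the one remaining equation that mentions Y1 gives: tup(h(a, 1), k, tup(a, W, 1)) = S.
Bind S := tup(h(a, 1), k, tup(a, W, 1)); no other remaining equation mentions S. Substituting into the earlier bindings gives V := tup(a, unit, node(unit, tup(h(a, 1), k, tup(a, W, 1)), 1)), N := node(unit, tup(h(a, 1), k, tup(a, W, 1)), 1).
Bind L := a; no other remaining equation mentions L. Substituting into the earlier binding gives Q := node(a, unit, a).
Decompose node/3: tup(M, a, unit) = X2,  a = W,  tup(1, M, k) = M.
Bind X2 := tup(M, a, unit); no other remaining equation mentions X2.
Bind W := a; no other remaining equation mentions W. Substituting into the earlier bindings gives V := tup(a, unit, node(unit, tup(h(a, 1), k, tup(a, a, 1)), 1)), N := node(unit, tup(h(a, 1), k, tup(a, a, 1)), 1), Y1 := tup(h(a, 1), k, tup(a, a, 1)), S := tup(h(a, 1), k, tup(a, a, 1)).
Occurs check fails: M occurs in tup(1, M, k); the equation M = tup(1, M, k) has no finite solution.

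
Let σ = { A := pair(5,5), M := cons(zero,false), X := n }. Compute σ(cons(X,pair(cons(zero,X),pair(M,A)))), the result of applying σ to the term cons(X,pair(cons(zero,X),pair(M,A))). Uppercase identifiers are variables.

cons(n,pair(cons(zero,n),pair(cons(zero,false),pair(5,5))))

Replace each occurrence of A with pair(5,5).
Replace each occurrence of M with cons(zero,false).
Replace each occurrence of X with n.
Result: cons(n,pair(cons(zero,n),pair(cons(zero,false),pair(5,5)))).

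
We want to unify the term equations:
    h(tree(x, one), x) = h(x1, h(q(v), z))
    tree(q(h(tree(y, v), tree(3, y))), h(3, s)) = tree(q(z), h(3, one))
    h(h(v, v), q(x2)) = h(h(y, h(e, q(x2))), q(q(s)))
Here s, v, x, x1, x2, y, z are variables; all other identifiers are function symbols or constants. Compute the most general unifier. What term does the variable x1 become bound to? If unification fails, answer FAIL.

tree(h(q(h(e, q(q(one)))), h(tree(h(e, q(q(one))), h(e, q(q(one)))), tree(3, h(e, q(q(one)))))), one)

Decompose h/2: tree(x, one) = x1,  x = h(q(v), z).
Bind x1 := tree(x, one); no other remaining equation mentions x1.
Bind x := h(q(v), z); no other remaining equation mentions x. Substituting into the earlier binding gives x1 := tree(h(q(v), z), one).
Decompose tree/2: q(h(tree(y, v), tree(3, y))) = q(z),  h(3, s) = h(3, one).
Decompose q/1: h(tree(y, v), tree(3, y)) = z.
Bind z := h(tree(y, v), tree(3, y)); no other remaining equation mentions z. Substituting into the earlier bindings gives x1 := tree(h(q(v), h(tree(y, v), tree(3, y))), one), x := h(q(v), h(tree(y, v), tree(3, y))).
Decompose h/2: 3 = 3,  s = one.
Delete trivial equation 3 = 3.
Bind s := one; substituting into the remaining equation gives: h(h(v, v), q(x2)) = h(h(y, h(e, q(x2))), q(q(one))).
Decompose h/2: h(v, v) = h(y, h(e, q(x2))),  q(x2) = q(q(one)).
Decompose h/2: v = y,  v = h(e, q(x2)).
Bind v := y; substituting into the one remaining equation that mentions v gives: y = h(e, q(x2)). Substituting into the earlier bindings gives x1 := tree(h(q(y), h(tree(y, y), tree(3, y))), one), x := h(q(y), h(tree(y, y), tree(3, y))), z := h(tree(y, y), tree(3, y)).
Bind y := h(e, q(x2)); no other remaining equation mentions y. Substituting into the earlier bindings gives x1 := tree(h(q(h(e, q(x2))), h(tree(h(e, q(x2)), h(e, q(x2))), tree(3, h(e, q(x2))))), one), x := h(q(h(e, q(x2))), h(tree(h(e, q(x2)), h(e, q(x2))), tree(3, h(e, q(x2))))), z := h(tree(h(e, q(x2)), h(e, q(x2))), tree(3, h(e, q(x2)))), v := h(e, q(x2)).
Decompose q/1: x2 = q(one).
Bind x2 := q(one). Substituting into the earlier bindings gives x1 := tree(h(q(h(e, q(q(one)))), h(tree(h(e, q(q(one))), h(e, q(q(one)))), tree(3, h(e, q(q(one)))))), one), x := h(q(h(e, q(q(one)))), h(tree(h(e, q(q(one))), h(e, q(q(one)))), tree(3, h(e, q(q(one)))))), z := h(tree(h(e, q(q(one))), h(e, q(q(one)))), tree(3, h(e, q(q(one))))), v := h(e, q(q(one))), y := h(e, q(q(one))).
MGU = { x1 -> tree(h(q(h(e, q(q(one)))), h(tree(h(e, q(q(one))), h(e, q(q(one)))), tree(3, h(e, q(q(one)))))), one), x -> h(q(h(e, q(q(one)))), h(tree(h(e, q(q(one))), h(e, q(q(one)))), tree(3, h(e, q(q(one)))))), z -> h(tree(h(e, q(q(one))), h(e, q(q(one)))), tree(3, h(e, q(q(one))))), s -> one, v -> h(e, q(q(one))), y -> h(e, q(q(one))), x2 -> q(one) }, so x1 -> tree(h(q(h(e, q(q(one)))), h(tree(h(e, q(q(one))), h(e, q(q(one)))), tree(3, h(e, q(q(one)))))), one).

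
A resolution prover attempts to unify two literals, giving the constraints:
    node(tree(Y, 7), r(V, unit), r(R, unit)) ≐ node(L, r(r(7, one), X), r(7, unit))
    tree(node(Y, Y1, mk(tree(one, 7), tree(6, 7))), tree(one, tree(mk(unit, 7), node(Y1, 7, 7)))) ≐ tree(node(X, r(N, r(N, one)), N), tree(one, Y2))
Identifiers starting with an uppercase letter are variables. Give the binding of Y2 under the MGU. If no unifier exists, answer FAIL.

Decompose node/3: tree(Y, 7) ≐ L,  r(V, unit) ≐ r(r(7, one), X),  r(R, unit) ≐ r(7, unit).
Bind L := tree(Y, 7); no other remaining equation mentions L.
Decompose r/2: V ≐ r(7, one),  unit ≐ X.
Bind V := r(7, one); no other remaining equation mentions V.
Bind X := unit; substituting into the one remaining equation that mentions X gives: tree(node(Y, Y1, mk(tree(one, 7), tree(6, 7))), tree(one, tree(mk(unit, 7), node(Y1, 7, 7)))) ≐ tree(node(unit, r(N, r(N, one)), N), tree(one, Y2)).
Decompose r/2: R ≐ 7,  unit ≐ unit.
Bind R := 7; no other remaining equation mentions R.
Delete trivial equation unit ≐ unit.
Decompose tree/2: node(Y, Y1, mk(tree(one, 7), tree(6, 7))) ≐ node(unit, r(N, r(N, one)), N),  tree(one, tree(mk(unit, 7), node(Y1, 7, 7))) ≐ tree(one, Y2).
Decompose node/3: Y ≐ unit,  Y1 ≐ r(N, r(N, one)),  mk(tree(one, 7), tree(6, 7)) ≐ N.
Bind Y := unit; no other remaining equation mentions Y. Substituting into the earlier binding gives L := tree(unit, 7).
Bind Y1 := r(N, r(N, one)); substituting into the one remaining equation that mentions Y1 gives: tree(one, tree(mk(unit, 7), node(r(N, r(N, one)), 7, 7))) ≐ tree(one, Y2).
Bind N := mk(tree(one, 7), tree(6, 7)); substituting into the remaining equation gives: tree(one, tree(mk(unit, 7), node(r(mk(tree(one, 7), tree(6, 7)), r(mk(tree(one, 7), tree(6, 7)), one)), 7, 7))) ≐ tree(one, Y2). Substituting into the earlier binding gives Y1 := r(mk(tree(one, 7), tree(6, 7)), r(mk(tree(one, 7), tree(6, 7)), one)).
Decompose tree/2: one ≐ one,  tree(mk(unit, 7), node(r(mk(tree(one, 7), tree(6, 7)), r(mk(tree(one, 7), tree(6, 7)), one)), 7, 7)) ≐ Y2.
Delete trivial equation one ≐ one.
Bind Y2 := tree(mk(unit, 7), node(r(mk(tree(one, 7), tree(6, 7)), r(mk(tree(one, 7), tree(6, 7)), one)), 7, 7)).
MGU = { L -> tree(unit, 7), V -> r(7, one), X -> unit, R -> 7, Y -> unit, Y1 -> r(mk(tree(one, 7), tree(6, 7)), r(mk(tree(one, 7), tree(6, 7)), one)), N -> mk(tree(one, 7), tree(6, 7)), Y2 -> tree(mk(unit, 7), node(r(mk(tree(one, 7), tree(6, 7)), r(mk(tree(one, 7), tree(6, 7)), one)), 7, 7)) }, so Y2 -> tree(mk(unit, 7), node(r(mk(tree(one, 7), tree(6, 7)), r(mk(tree(one, 7), tree(6, 7)), one)), 7, 7)).

tree(mk(unit, 7), node(r(mk(tree(one, 7), tree(6, 7)), r(mk(tree(one, 7), tree(6, 7)), one)), 7, 7))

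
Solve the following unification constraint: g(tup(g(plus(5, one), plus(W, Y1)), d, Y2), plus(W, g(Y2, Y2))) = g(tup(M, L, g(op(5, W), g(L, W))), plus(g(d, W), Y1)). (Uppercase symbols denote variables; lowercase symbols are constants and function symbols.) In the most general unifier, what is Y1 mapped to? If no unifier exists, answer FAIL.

FAIL

Decompose g/2: tup(g(plus(5, one), plus(W, Y1)), d, Y2) = tup(M, L, g(op(5, W), g(L, W))),  plus(W, g(Y2, Y2)) = plus(g(d, W), Y1).
Decompose tup/3: g(plus(5, one), plus(W, Y1)) = M,  d = L,  Y2 = g(op(5, W), g(L, W)).
Bind M := g(plus(5, one), plus(W, Y1)); no other remaining equation mentions M.
Bind L := d; substituting into the one remaining equation that mentions L gives: Y2 = g(op(5, W), g(d, W)).
Bind Y2 := g(op(5, W), g(d, W)); substituting into the remaining equation gives: plus(W, g(g(op(5, W), g(d, W)), g(op(5, W), g(d, W)))) = plus(g(d, W), Y1).
Decompose plus/2: W = g(d, W),  g(g(op(5, W), g(d, W)), g(op(5, W), g(d, W))) = Y1.
Occurs check fails: W occurs in g(d, W); the equation W = g(d, W) has no finite solution.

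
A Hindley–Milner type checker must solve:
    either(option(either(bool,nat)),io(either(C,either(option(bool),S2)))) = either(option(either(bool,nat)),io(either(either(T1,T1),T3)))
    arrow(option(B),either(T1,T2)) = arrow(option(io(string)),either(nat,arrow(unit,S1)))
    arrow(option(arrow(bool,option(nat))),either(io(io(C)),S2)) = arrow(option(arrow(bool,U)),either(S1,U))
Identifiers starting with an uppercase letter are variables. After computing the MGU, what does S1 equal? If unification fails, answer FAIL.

io(io(either(nat,nat)))

Decompose either/2: option(either(bool,nat)) = option(either(bool,nat)),  io(either(C,either(option(bool),S2))) = io(either(either(T1,T1),T3)).
Delete trivial equation option(either(bool,nat)) = option(either(bool,nat)).
Decompose io/1: either(C,either(option(bool),S2)) = either(either(T1,T1),T3).
Decompose either/2: C = either(T1,T1),  either(option(bool),S2) = T3.
Bind C := either(T1,T1); substituting into the one remaining equation that mentions C gives: arrow(option(arrow(bool,option(nat))),either(io(io(either(T1,T1))),S2)) = arrow(option(arrow(bool,U)),either(S1,U)).
Bind T3 := either(option(bool),S2); no other remaining equation mentions T3.
Decompose arrow/2: option(B) = option(io(string)),  either(T1,T2) = either(nat,arrow(unit,S1)).
Decompose option/1: B = io(string).
Bind B := io(string); no other remaining equation mentions B.
Decompose either/2: T1 = nat,  T2 = arrow(unit,S1).
Bind T1 := nat; substituting into the one remaining equation that mentions T1 gives: arrow(option(arrow(bool,option(nat))),either(io(io(either(nat,nat))),S2)) = arrow(option(arrow(bool,U)),either(S1,U)). Substituting into the earlier binding gives C := either(nat,nat).
Bind T2 := arrow(unit,S1); no other remaining equation mentions T2.
Decompose arrow/2: option(arrow(bool,option(nat))) = option(arrow(bool,U)),  either(io(io(either(nat,nat))),S2) = either(S1,U).
Decompose option/1: arrow(bool,option(nat)) = arrow(bool,U).
Decompose arrow/2: bool = bool,  option(nat) = U.
Delete trivial equation bool = bool.
Bind U := option(nat); substituting into the remaining equation gives: either(io(io(either(nat,nat))),S2) = either(S1,option(nat)).
Decompose either/2: io(io(either(nat,nat))) = S1,  S2 = option(nat).
Bind S1 := io(io(either(nat,nat))); no other remaining equation mentions S1. Substituting into the earlier binding gives T2 := arrow(unit,io(io(either(nat,nat)))).
Bind S2 := option(nat). Substituting into the earlier binding gives T3 := either(option(bool),option(nat)).
MGU = { C ↦ either(nat,nat), T3 ↦ either(option(bool),option(nat)), B ↦ io(string), T1 ↦ nat, T2 ↦ arrow(unit,io(io(either(nat,nat)))), U ↦ option(nat), S1 ↦ io(io(either(nat,nat))), S2 ↦ option(nat) }, so S1 ↦ io(io(either(nat,nat))).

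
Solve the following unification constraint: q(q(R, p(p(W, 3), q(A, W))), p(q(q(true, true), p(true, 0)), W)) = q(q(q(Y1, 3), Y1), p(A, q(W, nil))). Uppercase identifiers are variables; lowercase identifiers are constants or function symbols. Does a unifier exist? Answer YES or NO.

Decompose q/2: q(R, p(p(W, 3), q(A, W))) = q(q(Y1, 3), Y1),  p(q(q(true, true), p(true, 0)), W) = p(A, q(W, nil)).
Decompose q/2: R = q(Y1, 3),  p(p(W, 3), q(A, W)) = Y1.
Bind R := q(Y1, 3); no other remaining equation mentions R.
Bind Y1 := p(p(W, 3), q(A, W)); no other remaining equation mentions Y1. Substituting into the earlier binding gives R := q(p(p(W, 3), q(A, W)), 3).
Decompose p/2: q(q(true, true), p(true, 0)) = A,  W = q(W, nil).
Bind A := q(q(true, true), p(true, 0)); no other remaining equation mentions A. Substituting into the earlier bindings gives R := q(p(p(W, 3), q(q(q(true, true), p(true, 0)), W)), 3), Y1 := p(p(W, 3), q(q(q(true, true), p(true, 0)), W)).
Occurs check fails: W occurs in q(W, nil); the equation W = q(W, nil) has no finite solution.

NO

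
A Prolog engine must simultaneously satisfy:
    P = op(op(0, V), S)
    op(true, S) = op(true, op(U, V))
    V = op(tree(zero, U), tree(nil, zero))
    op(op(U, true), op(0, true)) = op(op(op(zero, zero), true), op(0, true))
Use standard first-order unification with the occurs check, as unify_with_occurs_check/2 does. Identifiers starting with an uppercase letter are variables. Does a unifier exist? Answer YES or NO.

YES

Bind P := op(op(0, V), S); no other remaining equation mentions P.
Decompose op/2: true = true,  S = op(U, V).
Delete trivial equation true = true.
Bind S := op(U, V); no other remaining equation mentions S. Substituting into the earlier binding gives P := op(op(0, V), op(U, V)).
Bind V := op(tree(zero, U), tree(nil, zero)); no other remaining equation mentions V. Substituting into the earlier bindings gives P := op(op(0, op(tree(zero, U), tree(nil, zero))), op(U, op(tree(zero, U), tree(nil, zero)))), S := op(U, op(tree(zero, U), tree(nil, zero))).
Decompose op/2: op(U, true) = op(op(zero, zero), true),  op(0, true) = op(0, true).
Decompose op/2: U = op(zero, zero),  true = true.
Bind U := op(zero, zero); no other remaining equation mentions U. Substituting into the earlier bindings gives P := op(op(0, op(tree(zero, op(zero, zero)), tree(nil, zero))), op(op(zero, zero), op(tree(zero, op(zero, zero)), tree(nil, zero)))), S := op(op(zero, zero), op(tree(zero, op(zero, zero)), tree(nil, zero))), V := op(tree(zero, op(zero, zero)), tree(nil, zero)).
Delete trivial equation true = true.
Delete trivial equation op(0, true) = op(0, true).
No equations remain and no clash or occurs-check failure arose, so a unifier exists.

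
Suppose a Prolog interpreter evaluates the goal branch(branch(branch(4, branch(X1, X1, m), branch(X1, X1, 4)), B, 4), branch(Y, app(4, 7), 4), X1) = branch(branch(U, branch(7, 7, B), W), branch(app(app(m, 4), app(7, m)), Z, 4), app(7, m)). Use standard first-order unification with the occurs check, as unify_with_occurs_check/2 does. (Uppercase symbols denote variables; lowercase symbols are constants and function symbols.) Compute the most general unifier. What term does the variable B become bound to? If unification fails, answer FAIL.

FAIL

Decompose branch/3: branch(branch(4, branch(X1, X1, m), branch(X1, X1, 4)), B, 4) = branch(U, branch(7, 7, B), W),  branch(Y, app(4, 7), 4) = branch(app(app(m, 4), app(7, m)), Z, 4),  X1 = app(7, m).
Decompose branch/3: branch(4, branch(X1, X1, m), branch(X1, X1, 4)) = U,  B = branch(7, 7, B),  4 = W.
Bind U := branch(4, branch(X1, X1, m), branch(X1, X1, 4)); no other remaining equation mentions U.
Occurs check fails: B occurs in branch(7, 7, B); the equation B = branch(7, 7, B) has no finite solution.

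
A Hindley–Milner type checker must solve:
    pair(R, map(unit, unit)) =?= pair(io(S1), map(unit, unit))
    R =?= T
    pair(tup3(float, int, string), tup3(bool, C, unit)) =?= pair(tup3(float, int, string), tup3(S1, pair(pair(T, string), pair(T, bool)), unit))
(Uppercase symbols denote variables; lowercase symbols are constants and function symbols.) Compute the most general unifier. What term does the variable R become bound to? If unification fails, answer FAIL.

Decompose pair/2: R =?= io(S1),  map(unit, unit) =?= map(unit, unit).
Bind R := io(S1); substituting into the one remaining equation that mentions R gives: io(S1) =?= T.
Delete trivial equation map(unit, unit) =?= map(unit, unit).
Bind T := io(S1); substituting into the remaining equation gives: pair(tup3(float, int, string), tup3(bool, C, unit)) =?= pair(tup3(float, int, string), tup3(S1, pair(pair(io(S1), string), pair(io(S1), bool)), unit)).
Decompose pair/2: tup3(float, int, string) =?= tup3(float, int, string),  tup3(bool, C, unit) =?= tup3(S1, pair(pair(io(S1), string), pair(io(S1), bool)), unit).
Delete trivial equation tup3(float, int, string) =?= tup3(float, int, string).
Decompose tup3/3: bool =?= S1,  C =?= pair(pair(io(S1), string), pair(io(S1), bool)),  unit =?= unit.
Bind S1 := bool; substituting into the one remaining equation that mentions S1 gives: C =?= pair(pair(io(bool), string), pair(io(bool), bool)). Substituting into the earlier bindings gives R := io(bool), T := io(bool).
Bind C := pair(pair(io(bool), string), pair(io(bool), bool)); no other remaining equation mentions C.
Delete trivial equation unit =?= unit.
MGU = { R ↦ io(bool), T ↦ io(bool), S1 ↦ bool, C ↦ pair(pair(io(bool), string), pair(io(bool), bool)) }, so R ↦ io(bool).

io(bool)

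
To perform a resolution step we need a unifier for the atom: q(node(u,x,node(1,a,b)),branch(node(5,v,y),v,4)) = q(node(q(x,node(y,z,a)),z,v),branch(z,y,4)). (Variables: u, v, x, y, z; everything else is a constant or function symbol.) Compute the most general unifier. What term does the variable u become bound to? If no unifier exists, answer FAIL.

Decompose q/2: node(u,x,node(1,a,b)) = node(q(x,node(y,z,a)),z,v),  branch(node(5,v,y),v,4) = branch(z,y,4).
Decompose node/3: u = q(x,node(y,z,a)),  x = z,  node(1,a,b) = v.
Bind u := q(x,node(y,z,a)); no other remaining equation mentions u.
Bind x := z; no other remaining equation mentions x. Substituting into the earlier binding gives u := q(z,node(y,z,a)).
Bind v := node(1,a,b); substituting into the remaining equation gives: branch(node(5,node(1,a,b),y),node(1,a,b),4) = branch(z,y,4).
Decompose branch/3: node(5,node(1,a,b),y) = z,  node(1,a,b) = y,  4 = 4.
Bind z := node(5,node(1,a,b),y); no other remaining equation mentions z. Substituting into the earlier bindings gives u := q(node(5,node(1,a,b),y),node(y,node(5,node(1,a,b),y),a)), x := node(5,node(1,a,b),y).
Bind y := node(1,a,b); no other remaining equation mentions y. Substituting into the earlier bindings gives u := q(node(5,node(1,a,b),node(1,a,b)),node(node(1,a,b),node(5,node(1,a,b),node(1,a,b)),a)), x := node(5,node(1,a,b),node(1,a,b)), z := node(5,node(1,a,b),node(1,a,b)).
Delete trivial equation 4 = 4.
MGU = { u ↦ q(node(5,node(1,a,b),node(1,a,b)),node(node(1,a,b),node(5,node(1,a,b),node(1,a,b)),a)), x ↦ node(5,node(1,a,b),node(1,a,b)), v ↦ node(1,a,b), z ↦ node(5,node(1,a,b),node(1,a,b)), y ↦ node(1,a,b) }, so u ↦ q(node(5,node(1,a,b),node(1,a,b)),node(node(1,a,b),node(5,node(1,a,b),node(1,a,b)),a)).

q(node(5,node(1,a,b),node(1,a,b)),node(node(1,a,b),node(5,node(1,a,b),node(1,a,b)),a))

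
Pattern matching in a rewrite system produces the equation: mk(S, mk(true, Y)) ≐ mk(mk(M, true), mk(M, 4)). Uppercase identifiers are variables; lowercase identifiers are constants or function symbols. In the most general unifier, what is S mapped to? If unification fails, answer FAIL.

Decompose mk/2: S ≐ mk(M, true),  mk(true, Y) ≐ mk(M, 4).
Bind S := mk(M, true); no other remaining equation mentions S.
Decompose mk/2: true ≐ M,  Y ≐ 4.
Bind M := true; no other remaining equation mentions M. Substituting into the earlier binding gives S := mk(true, true).
Bind Y := 4.
MGU = { S := mk(true, true), M := true, Y := 4 }, so S := mk(true, true).

mk(true, true)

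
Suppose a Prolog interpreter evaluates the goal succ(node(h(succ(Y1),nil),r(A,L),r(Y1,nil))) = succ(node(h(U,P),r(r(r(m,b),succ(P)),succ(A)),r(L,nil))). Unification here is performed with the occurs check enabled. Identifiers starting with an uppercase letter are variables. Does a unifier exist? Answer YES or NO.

Decompose succ/1: node(h(succ(Y1),nil),r(A,L),r(Y1,nil)) = node(h(U,P),r(r(r(m,b),succ(P)),succ(A)),r(L,nil)).
Decompose node/3: h(succ(Y1),nil) = h(U,P),  r(A,L) = r(r(r(m,b),succ(P)),succ(A)),  r(Y1,nil) = r(L,nil).
Decompose h/2: succ(Y1) = U,  nil = P.
Bind U := succ(Y1); no other remaining equation mentions U.
Bind P := nil; substituting into the one remaining equation that mentions P gives: r(A,L) = r(r(r(m,b),succ(nil)),succ(A)).
Decompose r/2: A = r(r(m,b),succ(nil)),  L = succ(A).
Bind A := r(r(m,b),succ(nil)); substituting into the one remaining equation that mentions A gives: L = succ(r(r(m,b),succ(nil))).
Bind L := succ(r(r(m,b),succ(nil))); substituting into the remaining equation gives: r(Y1,nil) = r(succ(r(r(m,b),succ(nil))),nil).
Decompose r/2: Y1 = succ(r(r(m,b),succ(nil))),  nil = nil.
Bind Y1 := succ(r(r(m,b),succ(nil))); no other remaining equation mentions Y1. Substituting into the earlier binding gives U := succ(succ(r(r(m,b),succ(nil)))).
Delete trivial equation nil = nil.
No equations remain and no clash or occurs-check failure arose, so a unifier exists.

YES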